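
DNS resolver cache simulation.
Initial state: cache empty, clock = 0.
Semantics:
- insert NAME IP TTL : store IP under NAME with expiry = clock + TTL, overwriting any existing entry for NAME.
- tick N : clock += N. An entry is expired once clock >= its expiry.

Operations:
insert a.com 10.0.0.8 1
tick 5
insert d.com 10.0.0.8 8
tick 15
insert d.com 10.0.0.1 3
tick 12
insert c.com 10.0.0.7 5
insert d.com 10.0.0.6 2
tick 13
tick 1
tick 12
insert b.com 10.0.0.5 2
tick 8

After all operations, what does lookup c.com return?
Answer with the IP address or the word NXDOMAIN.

Answer: NXDOMAIN

Derivation:
Op 1: insert a.com -> 10.0.0.8 (expiry=0+1=1). clock=0
Op 2: tick 5 -> clock=5. purged={a.com}
Op 3: insert d.com -> 10.0.0.8 (expiry=5+8=13). clock=5
Op 4: tick 15 -> clock=20. purged={d.com}
Op 5: insert d.com -> 10.0.0.1 (expiry=20+3=23). clock=20
Op 6: tick 12 -> clock=32. purged={d.com}
Op 7: insert c.com -> 10.0.0.7 (expiry=32+5=37). clock=32
Op 8: insert d.com -> 10.0.0.6 (expiry=32+2=34). clock=32
Op 9: tick 13 -> clock=45. purged={c.com,d.com}
Op 10: tick 1 -> clock=46.
Op 11: tick 12 -> clock=58.
Op 12: insert b.com -> 10.0.0.5 (expiry=58+2=60). clock=58
Op 13: tick 8 -> clock=66. purged={b.com}
lookup c.com: not in cache (expired or never inserted)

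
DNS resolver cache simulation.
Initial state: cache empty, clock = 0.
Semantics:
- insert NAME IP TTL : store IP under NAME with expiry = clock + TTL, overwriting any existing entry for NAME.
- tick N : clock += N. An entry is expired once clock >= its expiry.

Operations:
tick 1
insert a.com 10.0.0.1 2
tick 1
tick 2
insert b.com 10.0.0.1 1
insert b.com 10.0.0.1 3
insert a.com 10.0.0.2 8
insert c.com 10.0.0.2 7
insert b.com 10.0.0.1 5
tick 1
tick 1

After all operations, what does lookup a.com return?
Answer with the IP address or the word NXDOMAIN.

Answer: 10.0.0.2

Derivation:
Op 1: tick 1 -> clock=1.
Op 2: insert a.com -> 10.0.0.1 (expiry=1+2=3). clock=1
Op 3: tick 1 -> clock=2.
Op 4: tick 2 -> clock=4. purged={a.com}
Op 5: insert b.com -> 10.0.0.1 (expiry=4+1=5). clock=4
Op 6: insert b.com -> 10.0.0.1 (expiry=4+3=7). clock=4
Op 7: insert a.com -> 10.0.0.2 (expiry=4+8=12). clock=4
Op 8: insert c.com -> 10.0.0.2 (expiry=4+7=11). clock=4
Op 9: insert b.com -> 10.0.0.1 (expiry=4+5=9). clock=4
Op 10: tick 1 -> clock=5.
Op 11: tick 1 -> clock=6.
lookup a.com: present, ip=10.0.0.2 expiry=12 > clock=6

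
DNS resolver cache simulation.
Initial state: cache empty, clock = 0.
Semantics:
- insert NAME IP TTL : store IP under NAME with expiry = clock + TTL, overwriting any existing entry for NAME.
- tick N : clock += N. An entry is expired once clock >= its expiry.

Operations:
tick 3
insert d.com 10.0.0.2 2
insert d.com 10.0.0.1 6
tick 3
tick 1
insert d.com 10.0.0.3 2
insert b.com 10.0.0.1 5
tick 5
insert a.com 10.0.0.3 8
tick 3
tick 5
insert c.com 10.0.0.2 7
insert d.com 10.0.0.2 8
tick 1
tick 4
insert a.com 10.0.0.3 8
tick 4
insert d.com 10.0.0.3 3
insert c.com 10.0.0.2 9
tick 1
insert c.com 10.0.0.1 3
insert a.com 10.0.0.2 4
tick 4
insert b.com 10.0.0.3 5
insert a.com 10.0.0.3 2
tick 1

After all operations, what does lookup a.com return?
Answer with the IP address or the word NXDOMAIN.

Op 1: tick 3 -> clock=3.
Op 2: insert d.com -> 10.0.0.2 (expiry=3+2=5). clock=3
Op 3: insert d.com -> 10.0.0.1 (expiry=3+6=9). clock=3
Op 4: tick 3 -> clock=6.
Op 5: tick 1 -> clock=7.
Op 6: insert d.com -> 10.0.0.3 (expiry=7+2=9). clock=7
Op 7: insert b.com -> 10.0.0.1 (expiry=7+5=12). clock=7
Op 8: tick 5 -> clock=12. purged={b.com,d.com}
Op 9: insert a.com -> 10.0.0.3 (expiry=12+8=20). clock=12
Op 10: tick 3 -> clock=15.
Op 11: tick 5 -> clock=20. purged={a.com}
Op 12: insert c.com -> 10.0.0.2 (expiry=20+7=27). clock=20
Op 13: insert d.com -> 10.0.0.2 (expiry=20+8=28). clock=20
Op 14: tick 1 -> clock=21.
Op 15: tick 4 -> clock=25.
Op 16: insert a.com -> 10.0.0.3 (expiry=25+8=33). clock=25
Op 17: tick 4 -> clock=29. purged={c.com,d.com}
Op 18: insert d.com -> 10.0.0.3 (expiry=29+3=32). clock=29
Op 19: insert c.com -> 10.0.0.2 (expiry=29+9=38). clock=29
Op 20: tick 1 -> clock=30.
Op 21: insert c.com -> 10.0.0.1 (expiry=30+3=33). clock=30
Op 22: insert a.com -> 10.0.0.2 (expiry=30+4=34). clock=30
Op 23: tick 4 -> clock=34. purged={a.com,c.com,d.com}
Op 24: insert b.com -> 10.0.0.3 (expiry=34+5=39). clock=34
Op 25: insert a.com -> 10.0.0.3 (expiry=34+2=36). clock=34
Op 26: tick 1 -> clock=35.
lookup a.com: present, ip=10.0.0.3 expiry=36 > clock=35

Answer: 10.0.0.3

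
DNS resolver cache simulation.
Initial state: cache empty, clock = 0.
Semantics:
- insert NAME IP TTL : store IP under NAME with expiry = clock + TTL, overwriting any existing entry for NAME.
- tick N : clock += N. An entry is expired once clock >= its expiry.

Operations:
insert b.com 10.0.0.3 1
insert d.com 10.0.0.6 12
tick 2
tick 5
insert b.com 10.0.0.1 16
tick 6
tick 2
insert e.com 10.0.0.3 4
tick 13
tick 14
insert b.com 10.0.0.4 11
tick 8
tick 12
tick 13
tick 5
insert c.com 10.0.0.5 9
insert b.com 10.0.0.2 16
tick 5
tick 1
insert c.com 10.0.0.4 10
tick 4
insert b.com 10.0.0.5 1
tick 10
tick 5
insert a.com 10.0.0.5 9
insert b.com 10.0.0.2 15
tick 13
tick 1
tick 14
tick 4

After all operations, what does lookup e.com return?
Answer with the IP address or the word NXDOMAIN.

Op 1: insert b.com -> 10.0.0.3 (expiry=0+1=1). clock=0
Op 2: insert d.com -> 10.0.0.6 (expiry=0+12=12). clock=0
Op 3: tick 2 -> clock=2. purged={b.com}
Op 4: tick 5 -> clock=7.
Op 5: insert b.com -> 10.0.0.1 (expiry=7+16=23). clock=7
Op 6: tick 6 -> clock=13. purged={d.com}
Op 7: tick 2 -> clock=15.
Op 8: insert e.com -> 10.0.0.3 (expiry=15+4=19). clock=15
Op 9: tick 13 -> clock=28. purged={b.com,e.com}
Op 10: tick 14 -> clock=42.
Op 11: insert b.com -> 10.0.0.4 (expiry=42+11=53). clock=42
Op 12: tick 8 -> clock=50.
Op 13: tick 12 -> clock=62. purged={b.com}
Op 14: tick 13 -> clock=75.
Op 15: tick 5 -> clock=80.
Op 16: insert c.com -> 10.0.0.5 (expiry=80+9=89). clock=80
Op 17: insert b.com -> 10.0.0.2 (expiry=80+16=96). clock=80
Op 18: tick 5 -> clock=85.
Op 19: tick 1 -> clock=86.
Op 20: insert c.com -> 10.0.0.4 (expiry=86+10=96). clock=86
Op 21: tick 4 -> clock=90.
Op 22: insert b.com -> 10.0.0.5 (expiry=90+1=91). clock=90
Op 23: tick 10 -> clock=100. purged={b.com,c.com}
Op 24: tick 5 -> clock=105.
Op 25: insert a.com -> 10.0.0.5 (expiry=105+9=114). clock=105
Op 26: insert b.com -> 10.0.0.2 (expiry=105+15=120). clock=105
Op 27: tick 13 -> clock=118. purged={a.com}
Op 28: tick 1 -> clock=119.
Op 29: tick 14 -> clock=133. purged={b.com}
Op 30: tick 4 -> clock=137.
lookup e.com: not in cache (expired or never inserted)

Answer: NXDOMAIN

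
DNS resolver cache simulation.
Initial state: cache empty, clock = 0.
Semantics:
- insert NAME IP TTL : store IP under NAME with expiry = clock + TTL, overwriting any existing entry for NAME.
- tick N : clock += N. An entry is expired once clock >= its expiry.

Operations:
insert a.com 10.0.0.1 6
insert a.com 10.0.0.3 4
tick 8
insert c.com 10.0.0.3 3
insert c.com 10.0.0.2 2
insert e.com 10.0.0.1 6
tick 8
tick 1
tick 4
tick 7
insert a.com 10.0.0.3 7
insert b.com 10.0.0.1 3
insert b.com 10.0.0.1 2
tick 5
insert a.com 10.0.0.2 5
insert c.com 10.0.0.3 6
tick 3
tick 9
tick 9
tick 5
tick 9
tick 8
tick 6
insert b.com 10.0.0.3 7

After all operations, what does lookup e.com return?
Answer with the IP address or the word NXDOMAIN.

Op 1: insert a.com -> 10.0.0.1 (expiry=0+6=6). clock=0
Op 2: insert a.com -> 10.0.0.3 (expiry=0+4=4). clock=0
Op 3: tick 8 -> clock=8. purged={a.com}
Op 4: insert c.com -> 10.0.0.3 (expiry=8+3=11). clock=8
Op 5: insert c.com -> 10.0.0.2 (expiry=8+2=10). clock=8
Op 6: insert e.com -> 10.0.0.1 (expiry=8+6=14). clock=8
Op 7: tick 8 -> clock=16. purged={c.com,e.com}
Op 8: tick 1 -> clock=17.
Op 9: tick 4 -> clock=21.
Op 10: tick 7 -> clock=28.
Op 11: insert a.com -> 10.0.0.3 (expiry=28+7=35). clock=28
Op 12: insert b.com -> 10.0.0.1 (expiry=28+3=31). clock=28
Op 13: insert b.com -> 10.0.0.1 (expiry=28+2=30). clock=28
Op 14: tick 5 -> clock=33. purged={b.com}
Op 15: insert a.com -> 10.0.0.2 (expiry=33+5=38). clock=33
Op 16: insert c.com -> 10.0.0.3 (expiry=33+6=39). clock=33
Op 17: tick 3 -> clock=36.
Op 18: tick 9 -> clock=45. purged={a.com,c.com}
Op 19: tick 9 -> clock=54.
Op 20: tick 5 -> clock=59.
Op 21: tick 9 -> clock=68.
Op 22: tick 8 -> clock=76.
Op 23: tick 6 -> clock=82.
Op 24: insert b.com -> 10.0.0.3 (expiry=82+7=89). clock=82
lookup e.com: not in cache (expired or never inserted)

Answer: NXDOMAIN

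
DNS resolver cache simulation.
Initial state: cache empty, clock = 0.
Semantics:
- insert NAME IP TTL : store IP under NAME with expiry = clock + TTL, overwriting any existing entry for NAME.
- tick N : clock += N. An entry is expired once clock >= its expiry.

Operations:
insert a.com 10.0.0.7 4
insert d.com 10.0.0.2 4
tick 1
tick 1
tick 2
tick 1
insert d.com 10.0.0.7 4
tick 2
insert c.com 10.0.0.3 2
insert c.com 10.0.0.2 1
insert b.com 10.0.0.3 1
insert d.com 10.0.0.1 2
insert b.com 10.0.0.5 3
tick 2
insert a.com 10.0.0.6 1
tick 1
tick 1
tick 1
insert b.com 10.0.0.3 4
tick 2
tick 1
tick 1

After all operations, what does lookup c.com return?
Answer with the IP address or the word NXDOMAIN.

Answer: NXDOMAIN

Derivation:
Op 1: insert a.com -> 10.0.0.7 (expiry=0+4=4). clock=0
Op 2: insert d.com -> 10.0.0.2 (expiry=0+4=4). clock=0
Op 3: tick 1 -> clock=1.
Op 4: tick 1 -> clock=2.
Op 5: tick 2 -> clock=4. purged={a.com,d.com}
Op 6: tick 1 -> clock=5.
Op 7: insert d.com -> 10.0.0.7 (expiry=5+4=9). clock=5
Op 8: tick 2 -> clock=7.
Op 9: insert c.com -> 10.0.0.3 (expiry=7+2=9). clock=7
Op 10: insert c.com -> 10.0.0.2 (expiry=7+1=8). clock=7
Op 11: insert b.com -> 10.0.0.3 (expiry=7+1=8). clock=7
Op 12: insert d.com -> 10.0.0.1 (expiry=7+2=9). clock=7
Op 13: insert b.com -> 10.0.0.5 (expiry=7+3=10). clock=7
Op 14: tick 2 -> clock=9. purged={c.com,d.com}
Op 15: insert a.com -> 10.0.0.6 (expiry=9+1=10). clock=9
Op 16: tick 1 -> clock=10. purged={a.com,b.com}
Op 17: tick 1 -> clock=11.
Op 18: tick 1 -> clock=12.
Op 19: insert b.com -> 10.0.0.3 (expiry=12+4=16). clock=12
Op 20: tick 2 -> clock=14.
Op 21: tick 1 -> clock=15.
Op 22: tick 1 -> clock=16. purged={b.com}
lookup c.com: not in cache (expired or never inserted)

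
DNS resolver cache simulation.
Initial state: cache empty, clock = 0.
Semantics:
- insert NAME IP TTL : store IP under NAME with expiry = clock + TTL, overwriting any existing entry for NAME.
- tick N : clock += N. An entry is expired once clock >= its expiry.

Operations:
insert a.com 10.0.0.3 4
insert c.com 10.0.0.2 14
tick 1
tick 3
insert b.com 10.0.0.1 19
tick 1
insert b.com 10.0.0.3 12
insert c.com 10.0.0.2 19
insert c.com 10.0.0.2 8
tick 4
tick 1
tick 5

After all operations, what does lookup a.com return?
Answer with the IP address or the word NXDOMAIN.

Answer: NXDOMAIN

Derivation:
Op 1: insert a.com -> 10.0.0.3 (expiry=0+4=4). clock=0
Op 2: insert c.com -> 10.0.0.2 (expiry=0+14=14). clock=0
Op 3: tick 1 -> clock=1.
Op 4: tick 3 -> clock=4. purged={a.com}
Op 5: insert b.com -> 10.0.0.1 (expiry=4+19=23). clock=4
Op 6: tick 1 -> clock=5.
Op 7: insert b.com -> 10.0.0.3 (expiry=5+12=17). clock=5
Op 8: insert c.com -> 10.0.0.2 (expiry=5+19=24). clock=5
Op 9: insert c.com -> 10.0.0.2 (expiry=5+8=13). clock=5
Op 10: tick 4 -> clock=9.
Op 11: tick 1 -> clock=10.
Op 12: tick 5 -> clock=15. purged={c.com}
lookup a.com: not in cache (expired or never inserted)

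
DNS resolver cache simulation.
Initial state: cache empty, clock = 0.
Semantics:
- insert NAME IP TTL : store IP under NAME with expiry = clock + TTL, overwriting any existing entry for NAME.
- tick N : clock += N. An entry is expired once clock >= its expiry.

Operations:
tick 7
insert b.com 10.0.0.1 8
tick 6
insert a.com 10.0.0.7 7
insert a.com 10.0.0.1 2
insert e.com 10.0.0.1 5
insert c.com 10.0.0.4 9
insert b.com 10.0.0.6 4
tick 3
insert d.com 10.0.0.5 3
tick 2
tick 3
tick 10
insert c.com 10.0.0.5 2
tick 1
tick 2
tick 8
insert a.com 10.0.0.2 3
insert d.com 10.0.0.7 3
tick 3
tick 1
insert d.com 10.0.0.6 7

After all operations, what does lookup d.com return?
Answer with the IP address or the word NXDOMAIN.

Answer: 10.0.0.6

Derivation:
Op 1: tick 7 -> clock=7.
Op 2: insert b.com -> 10.0.0.1 (expiry=7+8=15). clock=7
Op 3: tick 6 -> clock=13.
Op 4: insert a.com -> 10.0.0.7 (expiry=13+7=20). clock=13
Op 5: insert a.com -> 10.0.0.1 (expiry=13+2=15). clock=13
Op 6: insert e.com -> 10.0.0.1 (expiry=13+5=18). clock=13
Op 7: insert c.com -> 10.0.0.4 (expiry=13+9=22). clock=13
Op 8: insert b.com -> 10.0.0.6 (expiry=13+4=17). clock=13
Op 9: tick 3 -> clock=16. purged={a.com}
Op 10: insert d.com -> 10.0.0.5 (expiry=16+3=19). clock=16
Op 11: tick 2 -> clock=18. purged={b.com,e.com}
Op 12: tick 3 -> clock=21. purged={d.com}
Op 13: tick 10 -> clock=31. purged={c.com}
Op 14: insert c.com -> 10.0.0.5 (expiry=31+2=33). clock=31
Op 15: tick 1 -> clock=32.
Op 16: tick 2 -> clock=34. purged={c.com}
Op 17: tick 8 -> clock=42.
Op 18: insert a.com -> 10.0.0.2 (expiry=42+3=45). clock=42
Op 19: insert d.com -> 10.0.0.7 (expiry=42+3=45). clock=42
Op 20: tick 3 -> clock=45. purged={a.com,d.com}
Op 21: tick 1 -> clock=46.
Op 22: insert d.com -> 10.0.0.6 (expiry=46+7=53). clock=46
lookup d.com: present, ip=10.0.0.6 expiry=53 > clock=46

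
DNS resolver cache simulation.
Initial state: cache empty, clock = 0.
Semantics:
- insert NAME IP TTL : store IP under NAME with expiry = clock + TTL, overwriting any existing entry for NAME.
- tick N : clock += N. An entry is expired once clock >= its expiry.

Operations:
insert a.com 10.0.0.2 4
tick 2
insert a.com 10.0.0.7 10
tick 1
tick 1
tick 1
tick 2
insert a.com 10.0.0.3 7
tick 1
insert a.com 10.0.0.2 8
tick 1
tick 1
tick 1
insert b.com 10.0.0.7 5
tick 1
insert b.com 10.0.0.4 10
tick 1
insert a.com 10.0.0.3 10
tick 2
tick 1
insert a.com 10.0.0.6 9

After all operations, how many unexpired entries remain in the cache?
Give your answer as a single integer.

Op 1: insert a.com -> 10.0.0.2 (expiry=0+4=4). clock=0
Op 2: tick 2 -> clock=2.
Op 3: insert a.com -> 10.0.0.7 (expiry=2+10=12). clock=2
Op 4: tick 1 -> clock=3.
Op 5: tick 1 -> clock=4.
Op 6: tick 1 -> clock=5.
Op 7: tick 2 -> clock=7.
Op 8: insert a.com -> 10.0.0.3 (expiry=7+7=14). clock=7
Op 9: tick 1 -> clock=8.
Op 10: insert a.com -> 10.0.0.2 (expiry=8+8=16). clock=8
Op 11: tick 1 -> clock=9.
Op 12: tick 1 -> clock=10.
Op 13: tick 1 -> clock=11.
Op 14: insert b.com -> 10.0.0.7 (expiry=11+5=16). clock=11
Op 15: tick 1 -> clock=12.
Op 16: insert b.com -> 10.0.0.4 (expiry=12+10=22). clock=12
Op 17: tick 1 -> clock=13.
Op 18: insert a.com -> 10.0.0.3 (expiry=13+10=23). clock=13
Op 19: tick 2 -> clock=15.
Op 20: tick 1 -> clock=16.
Op 21: insert a.com -> 10.0.0.6 (expiry=16+9=25). clock=16
Final cache (unexpired): {a.com,b.com} -> size=2

Answer: 2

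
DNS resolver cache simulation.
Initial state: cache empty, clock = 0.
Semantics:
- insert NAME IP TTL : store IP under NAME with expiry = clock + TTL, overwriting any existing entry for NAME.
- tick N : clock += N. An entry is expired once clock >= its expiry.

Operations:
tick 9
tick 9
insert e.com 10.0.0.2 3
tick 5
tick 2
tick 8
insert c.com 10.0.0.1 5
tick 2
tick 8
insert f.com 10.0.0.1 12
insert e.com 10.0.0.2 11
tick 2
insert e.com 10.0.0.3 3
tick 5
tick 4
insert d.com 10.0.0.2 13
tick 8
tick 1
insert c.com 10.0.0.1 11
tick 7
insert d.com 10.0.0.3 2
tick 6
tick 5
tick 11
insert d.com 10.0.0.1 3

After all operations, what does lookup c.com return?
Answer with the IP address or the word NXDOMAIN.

Op 1: tick 9 -> clock=9.
Op 2: tick 9 -> clock=18.
Op 3: insert e.com -> 10.0.0.2 (expiry=18+3=21). clock=18
Op 4: tick 5 -> clock=23. purged={e.com}
Op 5: tick 2 -> clock=25.
Op 6: tick 8 -> clock=33.
Op 7: insert c.com -> 10.0.0.1 (expiry=33+5=38). clock=33
Op 8: tick 2 -> clock=35.
Op 9: tick 8 -> clock=43. purged={c.com}
Op 10: insert f.com -> 10.0.0.1 (expiry=43+12=55). clock=43
Op 11: insert e.com -> 10.0.0.2 (expiry=43+11=54). clock=43
Op 12: tick 2 -> clock=45.
Op 13: insert e.com -> 10.0.0.3 (expiry=45+3=48). clock=45
Op 14: tick 5 -> clock=50. purged={e.com}
Op 15: tick 4 -> clock=54.
Op 16: insert d.com -> 10.0.0.2 (expiry=54+13=67). clock=54
Op 17: tick 8 -> clock=62. purged={f.com}
Op 18: tick 1 -> clock=63.
Op 19: insert c.com -> 10.0.0.1 (expiry=63+11=74). clock=63
Op 20: tick 7 -> clock=70. purged={d.com}
Op 21: insert d.com -> 10.0.0.3 (expiry=70+2=72). clock=70
Op 22: tick 6 -> clock=76. purged={c.com,d.com}
Op 23: tick 5 -> clock=81.
Op 24: tick 11 -> clock=92.
Op 25: insert d.com -> 10.0.0.1 (expiry=92+3=95). clock=92
lookup c.com: not in cache (expired or never inserted)

Answer: NXDOMAIN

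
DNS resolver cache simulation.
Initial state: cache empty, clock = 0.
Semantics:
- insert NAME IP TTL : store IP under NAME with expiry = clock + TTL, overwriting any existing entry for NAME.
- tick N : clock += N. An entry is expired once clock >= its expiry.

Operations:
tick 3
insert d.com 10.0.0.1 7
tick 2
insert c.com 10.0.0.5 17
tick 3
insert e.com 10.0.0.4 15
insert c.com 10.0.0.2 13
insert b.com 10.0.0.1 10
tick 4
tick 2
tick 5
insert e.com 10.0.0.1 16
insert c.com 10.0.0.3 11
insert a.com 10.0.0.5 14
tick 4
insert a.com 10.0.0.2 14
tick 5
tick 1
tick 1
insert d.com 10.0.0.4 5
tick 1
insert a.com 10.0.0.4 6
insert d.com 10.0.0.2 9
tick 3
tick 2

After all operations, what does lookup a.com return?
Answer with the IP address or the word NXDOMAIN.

Op 1: tick 3 -> clock=3.
Op 2: insert d.com -> 10.0.0.1 (expiry=3+7=10). clock=3
Op 3: tick 2 -> clock=5.
Op 4: insert c.com -> 10.0.0.5 (expiry=5+17=22). clock=5
Op 5: tick 3 -> clock=8.
Op 6: insert e.com -> 10.0.0.4 (expiry=8+15=23). clock=8
Op 7: insert c.com -> 10.0.0.2 (expiry=8+13=21). clock=8
Op 8: insert b.com -> 10.0.0.1 (expiry=8+10=18). clock=8
Op 9: tick 4 -> clock=12. purged={d.com}
Op 10: tick 2 -> clock=14.
Op 11: tick 5 -> clock=19. purged={b.com}
Op 12: insert e.com -> 10.0.0.1 (expiry=19+16=35). clock=19
Op 13: insert c.com -> 10.0.0.3 (expiry=19+11=30). clock=19
Op 14: insert a.com -> 10.0.0.5 (expiry=19+14=33). clock=19
Op 15: tick 4 -> clock=23.
Op 16: insert a.com -> 10.0.0.2 (expiry=23+14=37). clock=23
Op 17: tick 5 -> clock=28.
Op 18: tick 1 -> clock=29.
Op 19: tick 1 -> clock=30. purged={c.com}
Op 20: insert d.com -> 10.0.0.4 (expiry=30+5=35). clock=30
Op 21: tick 1 -> clock=31.
Op 22: insert a.com -> 10.0.0.4 (expiry=31+6=37). clock=31
Op 23: insert d.com -> 10.0.0.2 (expiry=31+9=40). clock=31
Op 24: tick 3 -> clock=34.
Op 25: tick 2 -> clock=36. purged={e.com}
lookup a.com: present, ip=10.0.0.4 expiry=37 > clock=36

Answer: 10.0.0.4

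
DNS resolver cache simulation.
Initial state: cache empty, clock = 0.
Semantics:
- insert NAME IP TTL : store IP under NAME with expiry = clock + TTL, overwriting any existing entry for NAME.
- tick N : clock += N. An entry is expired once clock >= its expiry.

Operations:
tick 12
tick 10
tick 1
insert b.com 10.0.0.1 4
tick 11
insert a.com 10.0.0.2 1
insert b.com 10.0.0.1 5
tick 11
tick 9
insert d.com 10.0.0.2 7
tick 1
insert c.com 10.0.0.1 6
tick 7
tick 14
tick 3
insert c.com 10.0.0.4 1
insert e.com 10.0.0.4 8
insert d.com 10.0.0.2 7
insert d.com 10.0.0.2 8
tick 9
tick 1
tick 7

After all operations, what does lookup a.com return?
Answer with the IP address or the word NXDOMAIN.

Answer: NXDOMAIN

Derivation:
Op 1: tick 12 -> clock=12.
Op 2: tick 10 -> clock=22.
Op 3: tick 1 -> clock=23.
Op 4: insert b.com -> 10.0.0.1 (expiry=23+4=27). clock=23
Op 5: tick 11 -> clock=34. purged={b.com}
Op 6: insert a.com -> 10.0.0.2 (expiry=34+1=35). clock=34
Op 7: insert b.com -> 10.0.0.1 (expiry=34+5=39). clock=34
Op 8: tick 11 -> clock=45. purged={a.com,b.com}
Op 9: tick 9 -> clock=54.
Op 10: insert d.com -> 10.0.0.2 (expiry=54+7=61). clock=54
Op 11: tick 1 -> clock=55.
Op 12: insert c.com -> 10.0.0.1 (expiry=55+6=61). clock=55
Op 13: tick 7 -> clock=62. purged={c.com,d.com}
Op 14: tick 14 -> clock=76.
Op 15: tick 3 -> clock=79.
Op 16: insert c.com -> 10.0.0.4 (expiry=79+1=80). clock=79
Op 17: insert e.com -> 10.0.0.4 (expiry=79+8=87). clock=79
Op 18: insert d.com -> 10.0.0.2 (expiry=79+7=86). clock=79
Op 19: insert d.com -> 10.0.0.2 (expiry=79+8=87). clock=79
Op 20: tick 9 -> clock=88. purged={c.com,d.com,e.com}
Op 21: tick 1 -> clock=89.
Op 22: tick 7 -> clock=96.
lookup a.com: not in cache (expired or never inserted)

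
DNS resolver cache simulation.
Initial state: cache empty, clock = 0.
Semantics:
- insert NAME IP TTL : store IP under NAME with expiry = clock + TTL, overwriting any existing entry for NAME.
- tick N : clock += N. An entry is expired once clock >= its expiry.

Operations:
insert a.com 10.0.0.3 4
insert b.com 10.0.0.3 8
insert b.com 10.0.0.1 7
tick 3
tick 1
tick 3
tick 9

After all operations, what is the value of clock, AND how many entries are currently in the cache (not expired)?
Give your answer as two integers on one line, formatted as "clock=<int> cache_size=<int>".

Op 1: insert a.com -> 10.0.0.3 (expiry=0+4=4). clock=0
Op 2: insert b.com -> 10.0.0.3 (expiry=0+8=8). clock=0
Op 3: insert b.com -> 10.0.0.1 (expiry=0+7=7). clock=0
Op 4: tick 3 -> clock=3.
Op 5: tick 1 -> clock=4. purged={a.com}
Op 6: tick 3 -> clock=7. purged={b.com}
Op 7: tick 9 -> clock=16.
Final clock = 16
Final cache (unexpired): {} -> size=0

Answer: clock=16 cache_size=0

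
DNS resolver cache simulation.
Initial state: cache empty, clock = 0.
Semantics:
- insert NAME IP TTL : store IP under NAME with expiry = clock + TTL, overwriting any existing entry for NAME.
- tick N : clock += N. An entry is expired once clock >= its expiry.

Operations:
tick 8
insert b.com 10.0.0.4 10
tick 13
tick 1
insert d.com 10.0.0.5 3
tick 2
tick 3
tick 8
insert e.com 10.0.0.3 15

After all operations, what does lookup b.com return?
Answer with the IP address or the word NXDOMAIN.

Op 1: tick 8 -> clock=8.
Op 2: insert b.com -> 10.0.0.4 (expiry=8+10=18). clock=8
Op 3: tick 13 -> clock=21. purged={b.com}
Op 4: tick 1 -> clock=22.
Op 5: insert d.com -> 10.0.0.5 (expiry=22+3=25). clock=22
Op 6: tick 2 -> clock=24.
Op 7: tick 3 -> clock=27. purged={d.com}
Op 8: tick 8 -> clock=35.
Op 9: insert e.com -> 10.0.0.3 (expiry=35+15=50). clock=35
lookup b.com: not in cache (expired or never inserted)

Answer: NXDOMAIN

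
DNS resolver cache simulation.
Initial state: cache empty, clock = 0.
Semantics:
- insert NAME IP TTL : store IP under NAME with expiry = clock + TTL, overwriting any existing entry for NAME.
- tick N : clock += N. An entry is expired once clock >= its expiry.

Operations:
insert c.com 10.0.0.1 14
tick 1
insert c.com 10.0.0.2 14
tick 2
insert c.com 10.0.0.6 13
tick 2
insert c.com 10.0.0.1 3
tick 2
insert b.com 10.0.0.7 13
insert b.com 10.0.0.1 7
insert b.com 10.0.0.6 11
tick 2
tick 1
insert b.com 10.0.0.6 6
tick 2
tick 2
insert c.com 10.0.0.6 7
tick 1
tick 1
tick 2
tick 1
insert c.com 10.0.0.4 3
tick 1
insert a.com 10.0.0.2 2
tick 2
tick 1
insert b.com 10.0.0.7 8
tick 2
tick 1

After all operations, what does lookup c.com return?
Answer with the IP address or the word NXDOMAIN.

Answer: NXDOMAIN

Derivation:
Op 1: insert c.com -> 10.0.0.1 (expiry=0+14=14). clock=0
Op 2: tick 1 -> clock=1.
Op 3: insert c.com -> 10.0.0.2 (expiry=1+14=15). clock=1
Op 4: tick 2 -> clock=3.
Op 5: insert c.com -> 10.0.0.6 (expiry=3+13=16). clock=3
Op 6: tick 2 -> clock=5.
Op 7: insert c.com -> 10.0.0.1 (expiry=5+3=8). clock=5
Op 8: tick 2 -> clock=7.
Op 9: insert b.com -> 10.0.0.7 (expiry=7+13=20). clock=7
Op 10: insert b.com -> 10.0.0.1 (expiry=7+7=14). clock=7
Op 11: insert b.com -> 10.0.0.6 (expiry=7+11=18). clock=7
Op 12: tick 2 -> clock=9. purged={c.com}
Op 13: tick 1 -> clock=10.
Op 14: insert b.com -> 10.0.0.6 (expiry=10+6=16). clock=10
Op 15: tick 2 -> clock=12.
Op 16: tick 2 -> clock=14.
Op 17: insert c.com -> 10.0.0.6 (expiry=14+7=21). clock=14
Op 18: tick 1 -> clock=15.
Op 19: tick 1 -> clock=16. purged={b.com}
Op 20: tick 2 -> clock=18.
Op 21: tick 1 -> clock=19.
Op 22: insert c.com -> 10.0.0.4 (expiry=19+3=22). clock=19
Op 23: tick 1 -> clock=20.
Op 24: insert a.com -> 10.0.0.2 (expiry=20+2=22). clock=20
Op 25: tick 2 -> clock=22. purged={a.com,c.com}
Op 26: tick 1 -> clock=23.
Op 27: insert b.com -> 10.0.0.7 (expiry=23+8=31). clock=23
Op 28: tick 2 -> clock=25.
Op 29: tick 1 -> clock=26.
lookup c.com: not in cache (expired or never inserted)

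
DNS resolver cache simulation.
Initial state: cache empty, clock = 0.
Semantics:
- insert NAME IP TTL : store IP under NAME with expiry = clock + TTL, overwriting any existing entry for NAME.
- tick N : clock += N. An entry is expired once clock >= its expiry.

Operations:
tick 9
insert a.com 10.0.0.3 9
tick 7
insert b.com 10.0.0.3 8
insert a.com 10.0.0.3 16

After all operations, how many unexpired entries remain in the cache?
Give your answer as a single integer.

Op 1: tick 9 -> clock=9.
Op 2: insert a.com -> 10.0.0.3 (expiry=9+9=18). clock=9
Op 3: tick 7 -> clock=16.
Op 4: insert b.com -> 10.0.0.3 (expiry=16+8=24). clock=16
Op 5: insert a.com -> 10.0.0.3 (expiry=16+16=32). clock=16
Final cache (unexpired): {a.com,b.com} -> size=2

Answer: 2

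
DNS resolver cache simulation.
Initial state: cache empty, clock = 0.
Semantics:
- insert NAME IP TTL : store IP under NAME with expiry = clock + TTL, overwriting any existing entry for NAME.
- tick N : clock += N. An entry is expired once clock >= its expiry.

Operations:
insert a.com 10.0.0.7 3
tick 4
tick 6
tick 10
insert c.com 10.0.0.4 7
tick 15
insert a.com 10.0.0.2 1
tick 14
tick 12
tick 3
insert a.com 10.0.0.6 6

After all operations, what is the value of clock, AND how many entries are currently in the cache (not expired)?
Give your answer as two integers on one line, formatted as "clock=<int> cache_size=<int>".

Op 1: insert a.com -> 10.0.0.7 (expiry=0+3=3). clock=0
Op 2: tick 4 -> clock=4. purged={a.com}
Op 3: tick 6 -> clock=10.
Op 4: tick 10 -> clock=20.
Op 5: insert c.com -> 10.0.0.4 (expiry=20+7=27). clock=20
Op 6: tick 15 -> clock=35. purged={c.com}
Op 7: insert a.com -> 10.0.0.2 (expiry=35+1=36). clock=35
Op 8: tick 14 -> clock=49. purged={a.com}
Op 9: tick 12 -> clock=61.
Op 10: tick 3 -> clock=64.
Op 11: insert a.com -> 10.0.0.6 (expiry=64+6=70). clock=64
Final clock = 64
Final cache (unexpired): {a.com} -> size=1

Answer: clock=64 cache_size=1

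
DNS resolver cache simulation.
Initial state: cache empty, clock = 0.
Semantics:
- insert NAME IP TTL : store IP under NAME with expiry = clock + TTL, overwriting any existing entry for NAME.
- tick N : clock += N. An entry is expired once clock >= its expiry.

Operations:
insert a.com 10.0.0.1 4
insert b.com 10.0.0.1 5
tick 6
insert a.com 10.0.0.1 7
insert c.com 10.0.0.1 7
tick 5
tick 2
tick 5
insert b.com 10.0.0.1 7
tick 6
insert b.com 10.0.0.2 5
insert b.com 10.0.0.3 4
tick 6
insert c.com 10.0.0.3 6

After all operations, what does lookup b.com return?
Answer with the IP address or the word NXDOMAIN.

Answer: NXDOMAIN

Derivation:
Op 1: insert a.com -> 10.0.0.1 (expiry=0+4=4). clock=0
Op 2: insert b.com -> 10.0.0.1 (expiry=0+5=5). clock=0
Op 3: tick 6 -> clock=6. purged={a.com,b.com}
Op 4: insert a.com -> 10.0.0.1 (expiry=6+7=13). clock=6
Op 5: insert c.com -> 10.0.0.1 (expiry=6+7=13). clock=6
Op 6: tick 5 -> clock=11.
Op 7: tick 2 -> clock=13. purged={a.com,c.com}
Op 8: tick 5 -> clock=18.
Op 9: insert b.com -> 10.0.0.1 (expiry=18+7=25). clock=18
Op 10: tick 6 -> clock=24.
Op 11: insert b.com -> 10.0.0.2 (expiry=24+5=29). clock=24
Op 12: insert b.com -> 10.0.0.3 (expiry=24+4=28). clock=24
Op 13: tick 6 -> clock=30. purged={b.com}
Op 14: insert c.com -> 10.0.0.3 (expiry=30+6=36). clock=30
lookup b.com: not in cache (expired or never inserted)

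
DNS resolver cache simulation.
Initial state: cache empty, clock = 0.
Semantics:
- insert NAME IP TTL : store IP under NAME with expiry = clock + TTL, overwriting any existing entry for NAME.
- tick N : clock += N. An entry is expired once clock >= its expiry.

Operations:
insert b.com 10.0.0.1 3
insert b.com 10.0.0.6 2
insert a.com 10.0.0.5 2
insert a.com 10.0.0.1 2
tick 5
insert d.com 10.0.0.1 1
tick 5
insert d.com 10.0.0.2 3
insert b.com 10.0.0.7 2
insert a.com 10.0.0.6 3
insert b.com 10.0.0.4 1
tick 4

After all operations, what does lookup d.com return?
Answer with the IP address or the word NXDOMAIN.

Answer: NXDOMAIN

Derivation:
Op 1: insert b.com -> 10.0.0.1 (expiry=0+3=3). clock=0
Op 2: insert b.com -> 10.0.0.6 (expiry=0+2=2). clock=0
Op 3: insert a.com -> 10.0.0.5 (expiry=0+2=2). clock=0
Op 4: insert a.com -> 10.0.0.1 (expiry=0+2=2). clock=0
Op 5: tick 5 -> clock=5. purged={a.com,b.com}
Op 6: insert d.com -> 10.0.0.1 (expiry=5+1=6). clock=5
Op 7: tick 5 -> clock=10. purged={d.com}
Op 8: insert d.com -> 10.0.0.2 (expiry=10+3=13). clock=10
Op 9: insert b.com -> 10.0.0.7 (expiry=10+2=12). clock=10
Op 10: insert a.com -> 10.0.0.6 (expiry=10+3=13). clock=10
Op 11: insert b.com -> 10.0.0.4 (expiry=10+1=11). clock=10
Op 12: tick 4 -> clock=14. purged={a.com,b.com,d.com}
lookup d.com: not in cache (expired or never inserted)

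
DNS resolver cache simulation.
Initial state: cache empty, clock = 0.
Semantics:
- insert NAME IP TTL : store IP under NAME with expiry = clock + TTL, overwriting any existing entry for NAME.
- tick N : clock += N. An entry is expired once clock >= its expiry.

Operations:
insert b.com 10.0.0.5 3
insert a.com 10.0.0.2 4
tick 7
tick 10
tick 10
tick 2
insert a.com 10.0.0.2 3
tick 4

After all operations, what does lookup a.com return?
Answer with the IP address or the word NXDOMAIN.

Op 1: insert b.com -> 10.0.0.5 (expiry=0+3=3). clock=0
Op 2: insert a.com -> 10.0.0.2 (expiry=0+4=4). clock=0
Op 3: tick 7 -> clock=7. purged={a.com,b.com}
Op 4: tick 10 -> clock=17.
Op 5: tick 10 -> clock=27.
Op 6: tick 2 -> clock=29.
Op 7: insert a.com -> 10.0.0.2 (expiry=29+3=32). clock=29
Op 8: tick 4 -> clock=33. purged={a.com}
lookup a.com: not in cache (expired or never inserted)

Answer: NXDOMAIN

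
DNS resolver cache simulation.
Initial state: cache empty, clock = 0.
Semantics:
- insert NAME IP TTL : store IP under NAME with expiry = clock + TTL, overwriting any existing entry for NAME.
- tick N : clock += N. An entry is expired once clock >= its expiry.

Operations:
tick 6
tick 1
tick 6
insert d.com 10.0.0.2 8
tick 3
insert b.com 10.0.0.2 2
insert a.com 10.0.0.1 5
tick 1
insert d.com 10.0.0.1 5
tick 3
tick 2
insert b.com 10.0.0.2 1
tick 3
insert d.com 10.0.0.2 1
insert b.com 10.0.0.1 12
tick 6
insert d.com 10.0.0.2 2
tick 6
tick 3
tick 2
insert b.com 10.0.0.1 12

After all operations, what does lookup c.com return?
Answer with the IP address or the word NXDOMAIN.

Op 1: tick 6 -> clock=6.
Op 2: tick 1 -> clock=7.
Op 3: tick 6 -> clock=13.
Op 4: insert d.com -> 10.0.0.2 (expiry=13+8=21). clock=13
Op 5: tick 3 -> clock=16.
Op 6: insert b.com -> 10.0.0.2 (expiry=16+2=18). clock=16
Op 7: insert a.com -> 10.0.0.1 (expiry=16+5=21). clock=16
Op 8: tick 1 -> clock=17.
Op 9: insert d.com -> 10.0.0.1 (expiry=17+5=22). clock=17
Op 10: tick 3 -> clock=20. purged={b.com}
Op 11: tick 2 -> clock=22. purged={a.com,d.com}
Op 12: insert b.com -> 10.0.0.2 (expiry=22+1=23). clock=22
Op 13: tick 3 -> clock=25. purged={b.com}
Op 14: insert d.com -> 10.0.0.2 (expiry=25+1=26). clock=25
Op 15: insert b.com -> 10.0.0.1 (expiry=25+12=37). clock=25
Op 16: tick 6 -> clock=31. purged={d.com}
Op 17: insert d.com -> 10.0.0.2 (expiry=31+2=33). clock=31
Op 18: tick 6 -> clock=37. purged={b.com,d.com}
Op 19: tick 3 -> clock=40.
Op 20: tick 2 -> clock=42.
Op 21: insert b.com -> 10.0.0.1 (expiry=42+12=54). clock=42
lookup c.com: not in cache (expired or never inserted)

Answer: NXDOMAIN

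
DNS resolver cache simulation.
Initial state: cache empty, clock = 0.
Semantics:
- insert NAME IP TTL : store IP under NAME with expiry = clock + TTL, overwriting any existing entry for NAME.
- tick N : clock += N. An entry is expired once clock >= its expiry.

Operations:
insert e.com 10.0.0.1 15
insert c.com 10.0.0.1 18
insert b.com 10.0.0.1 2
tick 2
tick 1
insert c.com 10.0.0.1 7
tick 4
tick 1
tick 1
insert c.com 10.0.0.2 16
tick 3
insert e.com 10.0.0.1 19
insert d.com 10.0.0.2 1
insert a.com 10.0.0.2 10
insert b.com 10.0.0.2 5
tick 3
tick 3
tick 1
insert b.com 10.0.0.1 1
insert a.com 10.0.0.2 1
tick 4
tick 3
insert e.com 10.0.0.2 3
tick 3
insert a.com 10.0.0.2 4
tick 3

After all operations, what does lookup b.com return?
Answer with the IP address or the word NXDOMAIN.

Op 1: insert e.com -> 10.0.0.1 (expiry=0+15=15). clock=0
Op 2: insert c.com -> 10.0.0.1 (expiry=0+18=18). clock=0
Op 3: insert b.com -> 10.0.0.1 (expiry=0+2=2). clock=0
Op 4: tick 2 -> clock=2. purged={b.com}
Op 5: tick 1 -> clock=3.
Op 6: insert c.com -> 10.0.0.1 (expiry=3+7=10). clock=3
Op 7: tick 4 -> clock=7.
Op 8: tick 1 -> clock=8.
Op 9: tick 1 -> clock=9.
Op 10: insert c.com -> 10.0.0.2 (expiry=9+16=25). clock=9
Op 11: tick 3 -> clock=12.
Op 12: insert e.com -> 10.0.0.1 (expiry=12+19=31). clock=12
Op 13: insert d.com -> 10.0.0.2 (expiry=12+1=13). clock=12
Op 14: insert a.com -> 10.0.0.2 (expiry=12+10=22). clock=12
Op 15: insert b.com -> 10.0.0.2 (expiry=12+5=17). clock=12
Op 16: tick 3 -> clock=15. purged={d.com}
Op 17: tick 3 -> clock=18. purged={b.com}
Op 18: tick 1 -> clock=19.
Op 19: insert b.com -> 10.0.0.1 (expiry=19+1=20). clock=19
Op 20: insert a.com -> 10.0.0.2 (expiry=19+1=20). clock=19
Op 21: tick 4 -> clock=23. purged={a.com,b.com}
Op 22: tick 3 -> clock=26. purged={c.com}
Op 23: insert e.com -> 10.0.0.2 (expiry=26+3=29). clock=26
Op 24: tick 3 -> clock=29. purged={e.com}
Op 25: insert a.com -> 10.0.0.2 (expiry=29+4=33). clock=29
Op 26: tick 3 -> clock=32.
lookup b.com: not in cache (expired or never inserted)

Answer: NXDOMAIN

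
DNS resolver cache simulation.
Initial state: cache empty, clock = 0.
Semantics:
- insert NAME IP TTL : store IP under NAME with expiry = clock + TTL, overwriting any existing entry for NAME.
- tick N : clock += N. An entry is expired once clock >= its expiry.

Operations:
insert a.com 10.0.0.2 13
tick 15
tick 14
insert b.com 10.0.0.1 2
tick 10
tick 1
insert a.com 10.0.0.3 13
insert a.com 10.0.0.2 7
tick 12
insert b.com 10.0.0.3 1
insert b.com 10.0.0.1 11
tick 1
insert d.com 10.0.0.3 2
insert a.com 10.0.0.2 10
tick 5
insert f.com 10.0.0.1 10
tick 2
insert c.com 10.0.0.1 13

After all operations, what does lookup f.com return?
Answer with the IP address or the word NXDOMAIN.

Answer: 10.0.0.1

Derivation:
Op 1: insert a.com -> 10.0.0.2 (expiry=0+13=13). clock=0
Op 2: tick 15 -> clock=15. purged={a.com}
Op 3: tick 14 -> clock=29.
Op 4: insert b.com -> 10.0.0.1 (expiry=29+2=31). clock=29
Op 5: tick 10 -> clock=39. purged={b.com}
Op 6: tick 1 -> clock=40.
Op 7: insert a.com -> 10.0.0.3 (expiry=40+13=53). clock=40
Op 8: insert a.com -> 10.0.0.2 (expiry=40+7=47). clock=40
Op 9: tick 12 -> clock=52. purged={a.com}
Op 10: insert b.com -> 10.0.0.3 (expiry=52+1=53). clock=52
Op 11: insert b.com -> 10.0.0.1 (expiry=52+11=63). clock=52
Op 12: tick 1 -> clock=53.
Op 13: insert d.com -> 10.0.0.3 (expiry=53+2=55). clock=53
Op 14: insert a.com -> 10.0.0.2 (expiry=53+10=63). clock=53
Op 15: tick 5 -> clock=58. purged={d.com}
Op 16: insert f.com -> 10.0.0.1 (expiry=58+10=68). clock=58
Op 17: tick 2 -> clock=60.
Op 18: insert c.com -> 10.0.0.1 (expiry=60+13=73). clock=60
lookup f.com: present, ip=10.0.0.1 expiry=68 > clock=60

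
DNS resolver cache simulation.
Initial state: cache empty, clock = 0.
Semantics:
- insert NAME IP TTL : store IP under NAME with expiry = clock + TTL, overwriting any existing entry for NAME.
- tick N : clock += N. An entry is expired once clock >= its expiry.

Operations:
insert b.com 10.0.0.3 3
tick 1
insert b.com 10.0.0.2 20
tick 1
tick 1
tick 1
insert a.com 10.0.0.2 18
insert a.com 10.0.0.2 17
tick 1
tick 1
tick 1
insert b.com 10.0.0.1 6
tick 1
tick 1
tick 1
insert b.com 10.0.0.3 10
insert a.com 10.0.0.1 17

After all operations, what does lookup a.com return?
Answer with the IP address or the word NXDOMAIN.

Answer: 10.0.0.1

Derivation:
Op 1: insert b.com -> 10.0.0.3 (expiry=0+3=3). clock=0
Op 2: tick 1 -> clock=1.
Op 3: insert b.com -> 10.0.0.2 (expiry=1+20=21). clock=1
Op 4: tick 1 -> clock=2.
Op 5: tick 1 -> clock=3.
Op 6: tick 1 -> clock=4.
Op 7: insert a.com -> 10.0.0.2 (expiry=4+18=22). clock=4
Op 8: insert a.com -> 10.0.0.2 (expiry=4+17=21). clock=4
Op 9: tick 1 -> clock=5.
Op 10: tick 1 -> clock=6.
Op 11: tick 1 -> clock=7.
Op 12: insert b.com -> 10.0.0.1 (expiry=7+6=13). clock=7
Op 13: tick 1 -> clock=8.
Op 14: tick 1 -> clock=9.
Op 15: tick 1 -> clock=10.
Op 16: insert b.com -> 10.0.0.3 (expiry=10+10=20). clock=10
Op 17: insert a.com -> 10.0.0.1 (expiry=10+17=27). clock=10
lookup a.com: present, ip=10.0.0.1 expiry=27 > clock=10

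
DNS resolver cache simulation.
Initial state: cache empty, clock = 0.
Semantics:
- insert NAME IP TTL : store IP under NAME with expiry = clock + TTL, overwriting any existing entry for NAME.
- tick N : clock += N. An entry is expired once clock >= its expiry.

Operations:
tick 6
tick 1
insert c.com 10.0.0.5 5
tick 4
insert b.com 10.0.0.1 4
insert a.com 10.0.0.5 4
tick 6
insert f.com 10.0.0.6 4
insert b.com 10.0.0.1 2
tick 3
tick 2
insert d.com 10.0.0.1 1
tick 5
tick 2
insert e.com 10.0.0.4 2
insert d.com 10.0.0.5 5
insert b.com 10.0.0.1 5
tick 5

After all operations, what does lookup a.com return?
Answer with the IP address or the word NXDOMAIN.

Op 1: tick 6 -> clock=6.
Op 2: tick 1 -> clock=7.
Op 3: insert c.com -> 10.0.0.5 (expiry=7+5=12). clock=7
Op 4: tick 4 -> clock=11.
Op 5: insert b.com -> 10.0.0.1 (expiry=11+4=15). clock=11
Op 6: insert a.com -> 10.0.0.5 (expiry=11+4=15). clock=11
Op 7: tick 6 -> clock=17. purged={a.com,b.com,c.com}
Op 8: insert f.com -> 10.0.0.6 (expiry=17+4=21). clock=17
Op 9: insert b.com -> 10.0.0.1 (expiry=17+2=19). clock=17
Op 10: tick 3 -> clock=20. purged={b.com}
Op 11: tick 2 -> clock=22. purged={f.com}
Op 12: insert d.com -> 10.0.0.1 (expiry=22+1=23). clock=22
Op 13: tick 5 -> clock=27. purged={d.com}
Op 14: tick 2 -> clock=29.
Op 15: insert e.com -> 10.0.0.4 (expiry=29+2=31). clock=29
Op 16: insert d.com -> 10.0.0.5 (expiry=29+5=34). clock=29
Op 17: insert b.com -> 10.0.0.1 (expiry=29+5=34). clock=29
Op 18: tick 5 -> clock=34. purged={b.com,d.com,e.com}
lookup a.com: not in cache (expired or never inserted)

Answer: NXDOMAIN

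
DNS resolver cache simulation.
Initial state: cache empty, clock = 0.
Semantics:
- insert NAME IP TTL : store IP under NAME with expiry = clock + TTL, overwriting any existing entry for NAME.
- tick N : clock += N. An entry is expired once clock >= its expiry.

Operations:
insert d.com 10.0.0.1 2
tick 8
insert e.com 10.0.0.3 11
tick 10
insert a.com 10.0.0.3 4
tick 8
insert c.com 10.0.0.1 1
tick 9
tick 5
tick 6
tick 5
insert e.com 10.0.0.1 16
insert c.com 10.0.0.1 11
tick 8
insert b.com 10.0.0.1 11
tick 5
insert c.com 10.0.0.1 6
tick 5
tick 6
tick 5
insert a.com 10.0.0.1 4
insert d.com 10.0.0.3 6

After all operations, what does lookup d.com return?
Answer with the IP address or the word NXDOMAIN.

Answer: 10.0.0.3

Derivation:
Op 1: insert d.com -> 10.0.0.1 (expiry=0+2=2). clock=0
Op 2: tick 8 -> clock=8. purged={d.com}
Op 3: insert e.com -> 10.0.0.3 (expiry=8+11=19). clock=8
Op 4: tick 10 -> clock=18.
Op 5: insert a.com -> 10.0.0.3 (expiry=18+4=22). clock=18
Op 6: tick 8 -> clock=26. purged={a.com,e.com}
Op 7: insert c.com -> 10.0.0.1 (expiry=26+1=27). clock=26
Op 8: tick 9 -> clock=35. purged={c.com}
Op 9: tick 5 -> clock=40.
Op 10: tick 6 -> clock=46.
Op 11: tick 5 -> clock=51.
Op 12: insert e.com -> 10.0.0.1 (expiry=51+16=67). clock=51
Op 13: insert c.com -> 10.0.0.1 (expiry=51+11=62). clock=51
Op 14: tick 8 -> clock=59.
Op 15: insert b.com -> 10.0.0.1 (expiry=59+11=70). clock=59
Op 16: tick 5 -> clock=64. purged={c.com}
Op 17: insert c.com -> 10.0.0.1 (expiry=64+6=70). clock=64
Op 18: tick 5 -> clock=69. purged={e.com}
Op 19: tick 6 -> clock=75. purged={b.com,c.com}
Op 20: tick 5 -> clock=80.
Op 21: insert a.com -> 10.0.0.1 (expiry=80+4=84). clock=80
Op 22: insert d.com -> 10.0.0.3 (expiry=80+6=86). clock=80
lookup d.com: present, ip=10.0.0.3 expiry=86 > clock=80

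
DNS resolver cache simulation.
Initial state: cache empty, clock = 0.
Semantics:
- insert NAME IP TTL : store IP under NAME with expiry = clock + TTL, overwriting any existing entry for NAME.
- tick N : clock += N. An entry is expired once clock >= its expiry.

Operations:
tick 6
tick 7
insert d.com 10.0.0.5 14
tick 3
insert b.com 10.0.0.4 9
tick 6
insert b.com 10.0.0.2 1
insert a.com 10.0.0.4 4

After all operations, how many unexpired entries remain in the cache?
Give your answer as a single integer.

Op 1: tick 6 -> clock=6.
Op 2: tick 7 -> clock=13.
Op 3: insert d.com -> 10.0.0.5 (expiry=13+14=27). clock=13
Op 4: tick 3 -> clock=16.
Op 5: insert b.com -> 10.0.0.4 (expiry=16+9=25). clock=16
Op 6: tick 6 -> clock=22.
Op 7: insert b.com -> 10.0.0.2 (expiry=22+1=23). clock=22
Op 8: insert a.com -> 10.0.0.4 (expiry=22+4=26). clock=22
Final cache (unexpired): {a.com,b.com,d.com} -> size=3

Answer: 3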